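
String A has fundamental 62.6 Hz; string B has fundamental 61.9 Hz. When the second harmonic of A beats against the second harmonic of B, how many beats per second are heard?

1.4 Hz

Second harmonic of the first: 2·62.6 = 125.2 Hz.
Second harmonic of the second: 2·61.9 = 123.8 Hz.
f_beat = |125.2 − 123.8| = 1.4 Hz.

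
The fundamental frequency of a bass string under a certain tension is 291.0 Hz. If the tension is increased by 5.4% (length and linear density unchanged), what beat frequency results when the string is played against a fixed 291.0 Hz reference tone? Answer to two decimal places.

For a string, f ∝ √T, so the new frequency is 291.0·√1.054 = 298.7537 Hz.
f_beat = |298.7537 − 291.0| = 7.75 Hz.

7.75 Hz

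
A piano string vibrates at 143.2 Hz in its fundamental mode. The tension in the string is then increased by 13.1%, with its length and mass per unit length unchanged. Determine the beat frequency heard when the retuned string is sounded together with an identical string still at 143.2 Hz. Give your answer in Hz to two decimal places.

9.09 Hz

For a string, f ∝ √T, so the new frequency is 143.2·√1.131 = 152.2910 Hz.
f_beat = |152.2910 − 143.2| = 9.09 Hz.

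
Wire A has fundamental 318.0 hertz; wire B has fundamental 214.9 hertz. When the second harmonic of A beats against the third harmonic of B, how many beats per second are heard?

Second harmonic of the first: 2·318.0 = 636.0 Hz.
Third harmonic of the second: 3·214.9 = 644.7 Hz.
f_beat = |636.0 − 644.7| = 8.7 Hz.

8.7 Hz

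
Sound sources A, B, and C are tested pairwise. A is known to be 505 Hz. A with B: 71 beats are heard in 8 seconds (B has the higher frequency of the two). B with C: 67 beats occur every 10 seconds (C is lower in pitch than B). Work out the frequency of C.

A–B: Beat frequency = 71/8 = 8.875 Hz.
B is above A, so f_B = 505 + 8.875 = 513.875 Hz.
B–C: Beat frequency = 67/10 = 6.7 Hz.
C is below B, so f_C = 513.875 − 6.7 = 507.175 Hz.

507.175 Hz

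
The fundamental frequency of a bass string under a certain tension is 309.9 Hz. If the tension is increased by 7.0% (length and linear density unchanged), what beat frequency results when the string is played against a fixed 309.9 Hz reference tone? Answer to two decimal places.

For a string, f ∝ √T, so the new frequency is 309.9·√1.070 = 320.5631 Hz.
f_beat = |320.5631 − 309.9| = 10.66 Hz.

10.66 Hz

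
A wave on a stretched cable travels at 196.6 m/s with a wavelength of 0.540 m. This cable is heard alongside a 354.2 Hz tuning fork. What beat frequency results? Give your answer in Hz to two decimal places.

9.87 Hz

Source frequency f = v/λ = 196.6/0.540 = 364.0741 Hz.
f_beat = |364.0741 − 354.2| = 9.87 Hz.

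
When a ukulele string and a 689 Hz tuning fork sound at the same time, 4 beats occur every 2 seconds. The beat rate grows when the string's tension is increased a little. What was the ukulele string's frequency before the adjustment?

Beat frequency = 4/2 = 2 Hz.
|f − 689| = 2, so the ukulele string was at either 687 Hz or 691 Hz.
Higher tension means higher frequency; the adjustment raises the ukulele string's frequency.
The beat rate rose, so the adjustment moved the ukulele string further from 689 Hz — it was already above the reference.

691 Hz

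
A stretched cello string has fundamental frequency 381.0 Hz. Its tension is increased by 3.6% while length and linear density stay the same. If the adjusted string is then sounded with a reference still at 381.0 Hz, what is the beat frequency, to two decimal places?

6.80 Hz

For a string, f ∝ √T, so the new frequency is 381.0·√1.036 = 387.7974 Hz.
f_beat = |387.7974 − 381.0| = 6.80 Hz.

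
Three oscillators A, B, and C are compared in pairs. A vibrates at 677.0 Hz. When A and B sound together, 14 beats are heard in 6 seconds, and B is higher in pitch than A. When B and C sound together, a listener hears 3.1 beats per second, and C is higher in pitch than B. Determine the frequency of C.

682.4333 Hz

A–B: Beat frequency = 14/6 = 2.3333 Hz.
B is above A, so f_B = 677.0 + 2.3333 = 679.3333 Hz.
C is above B, so f_C = 679.3333 + 3.1 = 682.4333 Hz.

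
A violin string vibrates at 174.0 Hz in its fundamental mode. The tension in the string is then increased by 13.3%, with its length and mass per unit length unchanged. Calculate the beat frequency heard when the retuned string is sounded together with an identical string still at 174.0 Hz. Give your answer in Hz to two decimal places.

11.21 Hz

For a string, f ∝ √T, so the new frequency is 174.0·√1.133 = 185.2099 Hz.
f_beat = |185.2099 − 174.0| = 11.21 Hz.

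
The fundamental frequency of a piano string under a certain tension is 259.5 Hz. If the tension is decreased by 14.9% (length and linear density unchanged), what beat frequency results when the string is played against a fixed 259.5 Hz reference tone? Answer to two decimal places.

For a string, f ∝ √T, so the new frequency is 259.5·√0.851 = 239.3879 Hz.
f_beat = |239.3879 − 259.5| = 20.11 Hz.

20.11 Hz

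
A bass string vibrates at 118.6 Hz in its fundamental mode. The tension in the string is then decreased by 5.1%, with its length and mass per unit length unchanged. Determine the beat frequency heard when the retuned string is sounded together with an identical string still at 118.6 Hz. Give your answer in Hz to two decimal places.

For a string, f ∝ √T, so the new frequency is 118.6·√0.949 = 115.5361 Hz.
f_beat = |115.5361 − 118.6| = 3.06 Hz.

3.06 Hz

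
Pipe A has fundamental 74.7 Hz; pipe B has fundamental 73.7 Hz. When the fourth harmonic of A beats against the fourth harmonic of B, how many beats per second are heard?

Fourth harmonic of the first: 4·74.7 = 298.8 Hz.
Fourth harmonic of the second: 4·73.7 = 294.8 Hz.
f_beat = |298.8 − 294.8| = 4.0 Hz.

4.0 Hz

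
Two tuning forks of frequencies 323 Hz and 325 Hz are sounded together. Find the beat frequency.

Beats arise from superposition of two nearby frequencies; the beat rate is |f₁ − f₂|.
|323 − 325| = 2 Hz.

2 Hz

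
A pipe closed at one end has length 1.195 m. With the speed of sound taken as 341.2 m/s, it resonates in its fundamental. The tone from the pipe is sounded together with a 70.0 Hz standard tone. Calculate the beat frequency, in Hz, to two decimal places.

Closed pipe (odd harmonics): f_n = n·v/(4L) = 1·341.2/(4·1.195) = 71.3808 Hz.
f_beat = |71.3808 − 70.0| = 1.38 Hz.

1.38 Hz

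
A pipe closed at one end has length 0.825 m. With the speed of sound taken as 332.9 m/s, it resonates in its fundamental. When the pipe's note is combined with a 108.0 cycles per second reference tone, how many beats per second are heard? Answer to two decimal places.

7.12 Hz

Closed pipe (odd harmonics): f_n = n·v/(4L) = 1·332.9/(4·0.825) = 100.8788 Hz.
f_beat = |100.8788 − 108.0| = 7.12 Hz.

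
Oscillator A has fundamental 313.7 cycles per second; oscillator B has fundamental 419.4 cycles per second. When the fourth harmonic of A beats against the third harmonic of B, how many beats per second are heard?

3.4 Hz

Fourth harmonic of the first: 4·313.7 = 1254.8 Hz.
Third harmonic of the second: 3·419.4 = 1258.2 Hz.
f_beat = |1254.8 − 1258.2| = 3.4 Hz.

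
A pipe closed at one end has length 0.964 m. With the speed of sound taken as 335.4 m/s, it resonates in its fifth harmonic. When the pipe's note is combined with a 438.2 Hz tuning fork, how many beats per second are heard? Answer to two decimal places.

3.29 Hz

Closed pipe (odd harmonics): f_n = n·v/(4L) = 5·335.4/(4·0.964) = 434.9066 Hz.
f_beat = |434.9066 − 438.2| = 3.29 Hz.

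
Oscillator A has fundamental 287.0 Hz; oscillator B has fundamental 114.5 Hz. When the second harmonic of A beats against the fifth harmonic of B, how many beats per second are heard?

Second harmonic of the first: 2·287.0 = 574.0 Hz.
Fifth harmonic of the second: 5·114.5 = 572.5 Hz.
f_beat = |574.0 − 572.5| = 1.5 Hz.

1.5 Hz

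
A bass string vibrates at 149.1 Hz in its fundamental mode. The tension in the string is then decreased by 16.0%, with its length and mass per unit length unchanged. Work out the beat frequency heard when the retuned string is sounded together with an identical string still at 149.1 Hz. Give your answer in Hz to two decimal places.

12.45 Hz

For a string, f ∝ √T, so the new frequency is 149.1·√0.840 = 136.6524 Hz.
f_beat = |136.6524 − 149.1| = 12.45 Hz.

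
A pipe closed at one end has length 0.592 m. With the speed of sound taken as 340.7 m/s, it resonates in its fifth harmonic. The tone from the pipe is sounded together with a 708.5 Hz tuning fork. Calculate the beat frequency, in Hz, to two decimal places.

10.88 Hz

Closed pipe (odd harmonics): f_n = n·v/(4L) = 5·340.7/(4·0.592) = 719.3834 Hz.
f_beat = |719.3834 − 708.5| = 10.88 Hz.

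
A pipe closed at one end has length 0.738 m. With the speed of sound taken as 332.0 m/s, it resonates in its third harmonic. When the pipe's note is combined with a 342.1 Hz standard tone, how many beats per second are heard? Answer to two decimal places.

Closed pipe (odd harmonics): f_n = n·v/(4L) = 3·332.0/(4·0.738) = 337.3984 Hz.
f_beat = |337.3984 − 342.1| = 4.70 Hz.

4.70 Hz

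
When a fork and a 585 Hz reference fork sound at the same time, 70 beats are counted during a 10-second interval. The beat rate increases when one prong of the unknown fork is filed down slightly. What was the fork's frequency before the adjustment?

Beat frequency = 70/10 = 7 Hz.
|f − 585| = 7, so the fork was at either 578 Hz or 592 Hz.
Filing a prong removes mass and raises the fork's frequency; the adjustment raises the fork's frequency.
The beat rate rose, so the adjustment moved the fork further from 585 Hz — it was already above the reference.

592 Hz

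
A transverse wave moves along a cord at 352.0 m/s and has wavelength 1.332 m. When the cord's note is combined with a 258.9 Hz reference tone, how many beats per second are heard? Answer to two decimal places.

Source frequency f = v/λ = 352.0/1.332 = 264.2643 Hz.
f_beat = |264.2643 − 258.9| = 5.36 Hz.

5.36 Hz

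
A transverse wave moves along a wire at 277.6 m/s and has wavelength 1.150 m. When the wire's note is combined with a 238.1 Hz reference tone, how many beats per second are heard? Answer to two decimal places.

3.29 Hz

Source frequency f = v/λ = 277.6/1.150 = 241.3913 Hz.
f_beat = |241.3913 − 238.1| = 3.29 Hz.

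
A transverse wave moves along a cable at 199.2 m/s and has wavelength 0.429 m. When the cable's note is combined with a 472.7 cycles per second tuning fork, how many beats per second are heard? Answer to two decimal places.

Source frequency f = v/λ = 199.2/0.429 = 464.3357 Hz.
f_beat = |464.3357 − 472.7| = 8.36 Hz.

8.36 Hz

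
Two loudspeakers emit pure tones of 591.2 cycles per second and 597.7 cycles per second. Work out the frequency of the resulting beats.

6.5 Hz

f_beat = |f₁ − f₂|.
|591.2 − 597.7| = 6.5 Hz.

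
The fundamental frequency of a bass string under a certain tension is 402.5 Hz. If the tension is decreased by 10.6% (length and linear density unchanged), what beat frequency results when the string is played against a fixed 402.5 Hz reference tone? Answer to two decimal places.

21.93 Hz

For a string, f ∝ √T, so the new frequency is 402.5·√0.894 = 380.5701 Hz.
f_beat = |380.5701 − 402.5| = 21.93 Hz.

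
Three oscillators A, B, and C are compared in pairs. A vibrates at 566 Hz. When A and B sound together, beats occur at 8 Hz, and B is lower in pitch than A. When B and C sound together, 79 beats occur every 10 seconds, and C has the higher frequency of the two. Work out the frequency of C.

B is below A, so f_B = 566 − 8 = 558 Hz.
B–C: Beat frequency = 79/10 = 7.9 Hz.
C is above B, so f_C = 558 + 7.9 = 565.9 Hz.

565.9 Hz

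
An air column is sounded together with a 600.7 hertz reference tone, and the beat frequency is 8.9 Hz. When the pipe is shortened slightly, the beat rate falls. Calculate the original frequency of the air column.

591.8 Hz

|f − 600.7| = 8.9, so the air column was at either 591.8 Hz or 609.6 Hz.
A shorter pipe has a higher fundamental; the adjustment raises the air column's frequency.
The beat rate fell, so the adjustment moved the air column toward 600.7 Hz — it must have started below the reference.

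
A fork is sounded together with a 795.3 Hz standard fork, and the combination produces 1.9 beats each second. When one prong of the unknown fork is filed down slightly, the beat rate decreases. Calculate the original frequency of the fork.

793.4 Hz

|f − 795.3| = 1.9, so the fork was at either 793.4 Hz or 797.2 Hz.
Filing a prong removes mass and raises the fork's frequency; the adjustment raises the fork's frequency.
The beat rate fell, so the adjustment moved the fork toward 795.3 Hz — it must have started below the reference.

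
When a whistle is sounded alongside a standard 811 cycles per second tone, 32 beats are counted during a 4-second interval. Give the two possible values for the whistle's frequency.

803 Hz or 819 Hz

Beat frequency = 32/4 = 8 Hz.
|f − 811| = 8, so f = 811 ± 8.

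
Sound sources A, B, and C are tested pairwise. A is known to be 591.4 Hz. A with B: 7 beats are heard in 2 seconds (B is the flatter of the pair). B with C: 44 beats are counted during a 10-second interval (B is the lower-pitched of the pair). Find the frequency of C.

A–B: Beat frequency = 7/2 = 3.5 Hz.
B is below A, so f_B = 591.4 − 3.5 = 587.9 Hz.
B–C: Beat frequency = 44/10 = 4.4 Hz.
C is above B, so f_C = 587.9 + 4.4 = 592.3 Hz.

592.3 Hz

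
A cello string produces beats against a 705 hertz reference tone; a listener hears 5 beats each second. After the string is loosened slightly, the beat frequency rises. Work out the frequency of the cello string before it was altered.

|f − 705| = 5, so the cello string was at either 700 Hz or 710 Hz.
Reducing tension lowers a string's frequency; the adjustment lowers the cello string's frequency.
The beat rate rose, so the adjustment moved the cello string further from 705 Hz — it was already below the reference.

700 Hz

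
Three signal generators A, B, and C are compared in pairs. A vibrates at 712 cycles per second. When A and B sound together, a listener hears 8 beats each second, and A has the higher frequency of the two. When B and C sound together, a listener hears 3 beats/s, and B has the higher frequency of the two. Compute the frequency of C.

701 Hz

B is below A, so f_B = 712 − 8 = 704 Hz.
C is below B, so f_C = 704 − 3 = 701 Hz.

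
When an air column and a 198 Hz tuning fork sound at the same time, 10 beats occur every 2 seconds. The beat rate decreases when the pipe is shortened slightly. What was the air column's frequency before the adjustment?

Beat frequency = 10/2 = 5 Hz.
|f − 198| = 5, so the air column was at either 193 Hz or 203 Hz.
A shorter pipe has a higher fundamental; the adjustment raises the air column's frequency.
The beat rate fell, so the adjustment moved the air column toward 198 Hz — it must have started below the reference.

193 Hz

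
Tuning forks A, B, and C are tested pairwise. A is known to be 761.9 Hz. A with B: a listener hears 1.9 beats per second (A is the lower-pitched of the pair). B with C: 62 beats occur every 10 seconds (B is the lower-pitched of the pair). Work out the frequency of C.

B is above A, so f_B = 761.9 + 1.9 = 763.8 Hz.
B–C: Beat frequency = 62/10 = 6.2 Hz.
C is above B, so f_C = 763.8 + 6.2 = 770 Hz.

770 Hz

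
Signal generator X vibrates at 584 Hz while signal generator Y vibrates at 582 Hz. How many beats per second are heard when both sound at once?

2 Hz

The beat frequency equals the magnitude of the frequency difference.
|584 − 582| = 2 Hz.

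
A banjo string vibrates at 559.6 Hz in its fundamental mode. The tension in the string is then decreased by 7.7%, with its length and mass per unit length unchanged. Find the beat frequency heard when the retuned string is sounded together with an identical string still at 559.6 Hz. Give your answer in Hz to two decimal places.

21.98 Hz

For a string, f ∝ √T, so the new frequency is 559.6·√0.923 = 537.6239 Hz.
f_beat = |537.6239 − 559.6| = 21.98 Hz.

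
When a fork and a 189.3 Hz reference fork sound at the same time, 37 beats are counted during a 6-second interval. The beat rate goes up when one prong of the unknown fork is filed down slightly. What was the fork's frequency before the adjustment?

195.4667 Hz

Beat frequency = 37/6 = 6.1667 Hz.
|f − 189.3| = 6.1667, so the fork was at either 183.1333 Hz or 195.4667 Hz.
Filing a prong removes mass and raises the fork's frequency; the adjustment raises the fork's frequency.
The beat rate rose, so the adjustment moved the fork further from 189.3 Hz — it was already above the reference.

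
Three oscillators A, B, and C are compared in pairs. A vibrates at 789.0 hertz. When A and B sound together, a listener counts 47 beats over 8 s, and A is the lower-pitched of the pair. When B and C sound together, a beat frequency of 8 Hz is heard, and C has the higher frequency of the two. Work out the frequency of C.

A–B: Beat frequency = 47/8 = 5.875 Hz.
B is above A, so f_B = 789.0 + 5.875 = 794.875 Hz.
C is above B, so f_C = 794.875 + 8 = 802.875 Hz.

802.875 Hz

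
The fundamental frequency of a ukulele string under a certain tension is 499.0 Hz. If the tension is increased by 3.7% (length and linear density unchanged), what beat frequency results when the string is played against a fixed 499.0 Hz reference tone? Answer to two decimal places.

9.15 Hz

For a string, f ∝ √T, so the new frequency is 499.0·√1.037 = 508.1477 Hz.
f_beat = |508.1477 − 499.0| = 9.15 Hz.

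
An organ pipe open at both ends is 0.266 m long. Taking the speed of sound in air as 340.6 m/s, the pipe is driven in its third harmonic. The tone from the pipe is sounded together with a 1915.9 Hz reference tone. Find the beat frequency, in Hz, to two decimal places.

Open pipe: f_n = n·v/(2L) = 3·340.6/(2·0.266) = 1920.6767 Hz.
f_beat = |1920.6767 − 1915.9| = 4.78 Hz.

4.78 Hz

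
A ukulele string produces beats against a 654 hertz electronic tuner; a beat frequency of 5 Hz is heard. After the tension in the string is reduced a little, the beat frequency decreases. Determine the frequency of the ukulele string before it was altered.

|f − 654| = 5, so the ukulele string was at either 649 Hz or 659 Hz.
Lower tension means lower frequency; the adjustment lowers the ukulele string's frequency.
The beat rate fell, so the adjustment moved the ukulele string toward 654 Hz — it must have started above the reference.

659 Hz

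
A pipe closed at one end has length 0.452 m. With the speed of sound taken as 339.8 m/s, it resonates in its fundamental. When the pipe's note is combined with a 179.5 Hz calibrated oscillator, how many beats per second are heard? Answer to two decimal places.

8.44 Hz

Closed pipe (odd harmonics): f_n = n·v/(4L) = 1·339.8/(4·0.452) = 187.9425 Hz.
f_beat = |187.9425 − 179.5| = 8.44 Hz.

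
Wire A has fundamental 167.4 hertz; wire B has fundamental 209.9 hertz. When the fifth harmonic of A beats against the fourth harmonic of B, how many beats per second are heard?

2.6 Hz

Fifth harmonic of the first: 5·167.4 = 837.0 Hz.
Fourth harmonic of the second: 4·209.9 = 839.6 Hz.
f_beat = |837.0 − 839.6| = 2.6 Hz.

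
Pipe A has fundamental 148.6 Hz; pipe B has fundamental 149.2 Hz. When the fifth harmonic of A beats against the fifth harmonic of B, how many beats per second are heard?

Fifth harmonic of the first: 5·148.6 = 743.0 Hz.
Fifth harmonic of the second: 5·149.2 = 746.0 Hz.
f_beat = |743.0 − 746.0| = 3.0 Hz.

3.0 Hz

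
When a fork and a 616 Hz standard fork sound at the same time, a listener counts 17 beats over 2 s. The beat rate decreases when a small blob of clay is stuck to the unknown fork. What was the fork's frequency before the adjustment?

624.5 Hz

Beat frequency = 17/2 = 8.5 Hz.
|f − 616| = 8.5, so the fork was at either 607.5 Hz or 624.5 Hz.
Adding mass to a fork lowers its frequency; the adjustment lowers the fork's frequency.
The beat rate fell, so the adjustment moved the fork toward 616 Hz — it must have started above the reference.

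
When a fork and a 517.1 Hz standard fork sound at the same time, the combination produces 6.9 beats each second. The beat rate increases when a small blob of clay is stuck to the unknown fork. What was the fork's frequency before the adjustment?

510.2 Hz

|f − 517.1| = 6.9, so the fork was at either 510.2 Hz or 524 Hz.
Adding mass to a fork lowers its frequency; the adjustment lowers the fork's frequency.
The beat rate rose, so the adjustment moved the fork further from 517.1 Hz — it was already below the reference.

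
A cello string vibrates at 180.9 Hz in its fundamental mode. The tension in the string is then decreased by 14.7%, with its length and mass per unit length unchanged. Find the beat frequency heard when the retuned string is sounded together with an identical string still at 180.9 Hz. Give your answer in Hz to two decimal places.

For a string, f ∝ √T, so the new frequency is 180.9·√0.853 = 167.0756 Hz.
f_beat = |167.0756 − 180.9| = 13.82 Hz.

13.82 Hz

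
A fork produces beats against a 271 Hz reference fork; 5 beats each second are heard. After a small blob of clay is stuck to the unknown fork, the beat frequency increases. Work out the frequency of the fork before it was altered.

|f − 271| = 5, so the fork was at either 266 Hz or 276 Hz.
Adding mass to a fork lowers its frequency; the adjustment lowers the fork's frequency.
The beat rate rose, so the adjustment moved the fork further from 271 Hz — it was already below the reference.

266 Hz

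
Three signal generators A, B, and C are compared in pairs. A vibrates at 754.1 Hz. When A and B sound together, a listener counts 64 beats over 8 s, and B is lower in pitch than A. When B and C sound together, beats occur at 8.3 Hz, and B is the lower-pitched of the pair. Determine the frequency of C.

A–B: Beat frequency = 64/8 = 8 Hz.
B is below A, so f_B = 754.1 − 8 = 746.1 Hz.
C is above B, so f_C = 746.1 + 8.3 = 754.4 Hz.

754.4 Hz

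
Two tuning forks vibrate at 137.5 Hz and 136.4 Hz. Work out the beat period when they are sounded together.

0.909 s

f_beat = |137.5 − 136.4| = 1.1 Hz.
Beat period T = 1 / f_beat = 1 / 1.1 s.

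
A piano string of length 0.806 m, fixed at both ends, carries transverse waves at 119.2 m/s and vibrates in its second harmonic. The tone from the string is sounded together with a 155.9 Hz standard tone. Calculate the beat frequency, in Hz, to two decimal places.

For a string fixed at both ends, f_n = n·v/(2L) = 2·119.2/(2·0.806) = 147.8908 Hz.
f_beat = |147.8908 − 155.9| = 8.01 Hz.

8.01 Hz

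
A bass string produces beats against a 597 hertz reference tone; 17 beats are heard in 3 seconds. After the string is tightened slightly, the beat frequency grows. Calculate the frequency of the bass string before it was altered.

602.6667 Hz

Beat frequency = 17/3 = 5.6667 Hz.
|f − 597| = 5.6667, so the bass string was at either 591.3333 Hz or 602.6667 Hz.
Increasing tension raises a string's frequency; the adjustment raises the bass string's frequency.
The beat rate rose, so the adjustment moved the bass string further from 597 Hz — it was already above the reference.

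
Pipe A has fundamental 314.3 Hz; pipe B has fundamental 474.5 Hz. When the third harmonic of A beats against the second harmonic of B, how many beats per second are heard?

Third harmonic of the first: 3·314.3 = 942.9 Hz.
Second harmonic of the second: 2·474.5 = 949.0 Hz.
f_beat = |942.9 − 949.0| = 6.1 Hz.

6.1 Hz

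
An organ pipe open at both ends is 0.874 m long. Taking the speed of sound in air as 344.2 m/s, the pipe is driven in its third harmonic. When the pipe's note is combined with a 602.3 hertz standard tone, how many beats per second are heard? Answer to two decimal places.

11.57 Hz

Open pipe: f_n = n·v/(2L) = 3·344.2/(2·0.874) = 590.7323 Hz.
f_beat = |590.7323 − 602.3| = 11.57 Hz.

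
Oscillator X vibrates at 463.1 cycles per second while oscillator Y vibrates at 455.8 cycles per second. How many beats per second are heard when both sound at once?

7.3 Hz

f_beat = |f₁ − f₂|.
|463.1 − 455.8| = 7.3 Hz.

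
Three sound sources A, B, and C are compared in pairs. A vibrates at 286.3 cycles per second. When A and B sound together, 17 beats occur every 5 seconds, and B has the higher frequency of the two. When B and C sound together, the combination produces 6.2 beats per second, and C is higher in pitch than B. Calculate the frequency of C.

A–B: Beat frequency = 17/5 = 3.4 Hz.
B is above A, so f_B = 286.3 + 3.4 = 289.7 Hz.
C is above B, so f_C = 289.7 + 6.2 = 295.9 Hz.

295.9 Hz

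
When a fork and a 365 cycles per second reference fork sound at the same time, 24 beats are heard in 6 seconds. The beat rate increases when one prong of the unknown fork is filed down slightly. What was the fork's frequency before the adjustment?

369 Hz

Beat frequency = 24/6 = 4 Hz.
|f − 365| = 4, so the fork was at either 361 Hz or 369 Hz.
Filing a prong removes mass and raises the fork's frequency; the adjustment raises the fork's frequency.
The beat rate rose, so the adjustment moved the fork further from 365 Hz — it was already above the reference.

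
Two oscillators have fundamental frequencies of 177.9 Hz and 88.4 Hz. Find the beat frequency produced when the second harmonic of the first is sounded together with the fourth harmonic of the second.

2.2 Hz

Second harmonic of the first: 2·177.9 = 355.8 Hz.
Fourth harmonic of the second: 4·88.4 = 353.6 Hz.
f_beat = |355.8 − 353.6| = 2.2 Hz.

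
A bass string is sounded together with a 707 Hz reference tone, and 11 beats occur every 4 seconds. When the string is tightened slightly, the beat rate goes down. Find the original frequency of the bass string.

Beat frequency = 11/4 = 2.75 Hz.
|f − 707| = 2.75, so the bass string was at either 704.25 Hz or 709.75 Hz.
Increasing tension raises a string's frequency; the adjustment raises the bass string's frequency.
The beat rate fell, so the adjustment moved the bass string toward 707 Hz — it must have started below the reference.

704.25 Hz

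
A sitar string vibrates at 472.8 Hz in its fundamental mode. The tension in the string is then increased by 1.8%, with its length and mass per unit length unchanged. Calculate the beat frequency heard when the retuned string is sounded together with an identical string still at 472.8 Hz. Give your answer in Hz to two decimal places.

For a string, f ∝ √T, so the new frequency is 472.8·√1.018 = 477.0362 Hz.
f_beat = |477.0362 − 472.8| = 4.24 Hz.

4.24 Hz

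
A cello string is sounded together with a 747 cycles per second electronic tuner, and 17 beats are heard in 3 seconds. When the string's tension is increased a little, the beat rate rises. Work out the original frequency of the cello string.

Beat frequency = 17/3 = 5.6667 Hz.
|f − 747| = 5.6667, so the cello string was at either 741.3333 Hz or 752.6667 Hz.
Higher tension means higher frequency; the adjustment raises the cello string's frequency.
The beat rate rose, so the adjustment moved the cello string further from 747 Hz — it was already above the reference.

752.6667 Hz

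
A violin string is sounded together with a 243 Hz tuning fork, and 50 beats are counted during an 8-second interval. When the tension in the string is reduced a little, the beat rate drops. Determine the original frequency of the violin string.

Beat frequency = 50/8 = 6.25 Hz.
|f − 243| = 6.25, so the violin string was at either 236.75 Hz or 249.25 Hz.
Lower tension means lower frequency; the adjustment lowers the violin string's frequency.
The beat rate fell, so the adjustment moved the violin string toward 243 Hz — it must have started above the reference.

249.25 Hz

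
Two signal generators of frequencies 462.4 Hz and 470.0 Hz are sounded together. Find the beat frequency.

7.6 Hz

Beats arise from superposition of two nearby frequencies; the beat rate is |f₁ − f₂|.
|462.4 − 470.0| = 7.6 Hz.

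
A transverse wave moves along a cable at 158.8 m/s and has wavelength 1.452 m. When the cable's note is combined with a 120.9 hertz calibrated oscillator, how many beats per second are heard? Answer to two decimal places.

11.53 Hz

Source frequency f = v/λ = 158.8/1.452 = 109.3664 Hz.
f_beat = |109.3664 − 120.9| = 11.53 Hz.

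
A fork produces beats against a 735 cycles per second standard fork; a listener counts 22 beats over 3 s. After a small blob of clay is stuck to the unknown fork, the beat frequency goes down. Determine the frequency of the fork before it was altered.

Beat frequency = 22/3 = 7.3333 Hz.
|f − 735| = 7.3333, so the fork was at either 727.6667 Hz or 742.3333 Hz.
Adding mass to a fork lowers its frequency; the adjustment lowers the fork's frequency.
The beat rate fell, so the adjustment moved the fork toward 735 Hz — it must have started above the reference.

742.3333 Hz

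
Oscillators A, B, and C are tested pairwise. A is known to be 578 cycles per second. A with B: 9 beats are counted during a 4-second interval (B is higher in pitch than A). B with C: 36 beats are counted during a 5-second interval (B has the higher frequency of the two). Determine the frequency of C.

A–B: Beat frequency = 9/4 = 2.25 Hz.
B is above A, so f_B = 578 + 2.25 = 580.25 Hz.
B–C: Beat frequency = 36/5 = 7.2 Hz.
C is below B, so f_C = 580.25 − 7.2 = 573.05 Hz.

573.05 Hz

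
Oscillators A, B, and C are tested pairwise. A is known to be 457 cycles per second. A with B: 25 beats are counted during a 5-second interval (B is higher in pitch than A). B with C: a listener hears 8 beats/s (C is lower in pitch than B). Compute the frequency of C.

454 Hz

A–B: Beat frequency = 25/5 = 5 Hz.
B is above A, so f_B = 457 + 5 = 462 Hz.
C is below B, so f_C = 462 − 8 = 454 Hz.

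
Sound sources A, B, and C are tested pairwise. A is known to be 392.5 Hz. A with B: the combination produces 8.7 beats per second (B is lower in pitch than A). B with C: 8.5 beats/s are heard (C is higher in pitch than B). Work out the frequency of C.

392.3 Hz

B is below A, so f_B = 392.5 − 8.7 = 383.8 Hz.
C is above B, so f_C = 383.8 + 8.5 = 392.3 Hz.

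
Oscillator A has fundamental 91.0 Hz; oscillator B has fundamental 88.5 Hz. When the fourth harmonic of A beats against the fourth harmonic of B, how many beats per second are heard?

Fourth harmonic of the first: 4·91.0 = 364.0 Hz.
Fourth harmonic of the second: 4·88.5 = 354.0 Hz.
f_beat = |364.0 − 354.0| = 10.0 Hz.

10.0 Hz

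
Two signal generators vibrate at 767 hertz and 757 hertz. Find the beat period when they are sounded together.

f_beat = |767 − 757| = 10 Hz.
Beat period T = 1 / f_beat = 1 / 10 s.

0.100 s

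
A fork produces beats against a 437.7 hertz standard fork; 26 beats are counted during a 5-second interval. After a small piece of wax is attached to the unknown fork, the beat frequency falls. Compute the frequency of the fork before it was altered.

Beat frequency = 26/5 = 5.2 Hz.
|f − 437.7| = 5.2, so the fork was at either 432.5 Hz or 442.9 Hz.
Loading a fork with wax lowers its frequency; the adjustment lowers the fork's frequency.
The beat rate fell, so the adjustment moved the fork toward 437.7 Hz — it must have started above the reference.

442.9 Hz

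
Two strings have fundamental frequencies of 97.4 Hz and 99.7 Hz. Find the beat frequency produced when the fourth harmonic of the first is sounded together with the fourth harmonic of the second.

9.2 Hz

Fourth harmonic of the first: 4·97.4 = 389.6 Hz.
Fourth harmonic of the second: 4·99.7 = 398.8 Hz.
f_beat = |389.6 − 398.8| = 9.2 Hz.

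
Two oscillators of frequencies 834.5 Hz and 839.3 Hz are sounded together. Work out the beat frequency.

f_beat = |f₁ − f₂|.
|834.5 − 839.3| = 4.8 Hz.

4.8 Hz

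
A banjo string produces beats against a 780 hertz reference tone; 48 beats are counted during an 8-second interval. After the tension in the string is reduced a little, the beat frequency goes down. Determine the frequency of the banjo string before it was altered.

786 Hz

Beat frequency = 48/8 = 6 Hz.
|f − 780| = 6, so the banjo string was at either 774 Hz or 786 Hz.
Lower tension means lower frequency; the adjustment lowers the banjo string's frequency.
The beat rate fell, so the adjustment moved the banjo string toward 780 Hz — it must have started above the reference.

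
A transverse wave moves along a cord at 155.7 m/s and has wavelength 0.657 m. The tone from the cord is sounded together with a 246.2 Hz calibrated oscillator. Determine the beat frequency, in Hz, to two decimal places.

Source frequency f = v/λ = 155.7/0.657 = 236.9863 Hz.
f_beat = |236.9863 − 246.2| = 9.21 Hz.

9.21 Hz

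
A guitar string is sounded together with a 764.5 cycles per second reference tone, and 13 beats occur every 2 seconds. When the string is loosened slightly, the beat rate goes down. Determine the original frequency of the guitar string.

Beat frequency = 13/2 = 6.5 Hz.
|f − 764.5| = 6.5, so the guitar string was at either 758 Hz or 771 Hz.
Reducing tension lowers a string's frequency; the adjustment lowers the guitar string's frequency.
The beat rate fell, so the adjustment moved the guitar string toward 764.5 Hz — it must have started above the reference.

771 Hz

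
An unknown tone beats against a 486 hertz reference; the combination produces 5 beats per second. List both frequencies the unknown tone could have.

|f − 486| = 5, so f = 486 ± 5.

481 Hz or 491 Hz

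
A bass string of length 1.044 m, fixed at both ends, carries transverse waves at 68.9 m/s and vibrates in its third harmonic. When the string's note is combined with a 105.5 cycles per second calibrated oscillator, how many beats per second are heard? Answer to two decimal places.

For a string fixed at both ends, f_n = n·v/(2L) = 3·68.9/(2·1.044) = 98.9943 Hz.
f_beat = |98.9943 − 105.5| = 6.51 Hz.

6.51 Hz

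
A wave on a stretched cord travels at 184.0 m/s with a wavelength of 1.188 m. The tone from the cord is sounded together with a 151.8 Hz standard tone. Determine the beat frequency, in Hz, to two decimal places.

Source frequency f = v/λ = 184.0/1.188 = 154.8822 Hz.
f_beat = |154.8822 − 151.8| = 3.08 Hz.

3.08 Hz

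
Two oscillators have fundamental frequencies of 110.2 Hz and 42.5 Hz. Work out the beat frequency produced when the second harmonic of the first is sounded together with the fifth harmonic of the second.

7.9 Hz

Second harmonic of the first: 2·110.2 = 220.4 Hz.
Fifth harmonic of the second: 5·42.5 = 212.5 Hz.
f_beat = |220.4 − 212.5| = 7.9 Hz.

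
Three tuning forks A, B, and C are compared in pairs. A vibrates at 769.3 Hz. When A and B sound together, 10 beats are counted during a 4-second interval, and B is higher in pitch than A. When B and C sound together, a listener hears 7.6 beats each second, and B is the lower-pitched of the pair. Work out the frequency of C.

A–B: Beat frequency = 10/4 = 2.5 Hz.
B is above A, so f_B = 769.3 + 2.5 = 771.8 Hz.
C is above B, so f_C = 771.8 + 7.6 = 779.4 Hz.

779.4 Hz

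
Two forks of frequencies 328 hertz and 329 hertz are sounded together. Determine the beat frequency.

Beats arise from superposition of two nearby frequencies; the beat rate is |f₁ − f₂|.
|328 − 329| = 1 Hz.

1 Hz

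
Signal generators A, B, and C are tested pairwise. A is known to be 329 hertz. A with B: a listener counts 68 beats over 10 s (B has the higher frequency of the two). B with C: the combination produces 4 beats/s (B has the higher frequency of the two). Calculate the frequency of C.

A–B: Beat frequency = 68/10 = 6.8 Hz.
B is above A, so f_B = 329 + 6.8 = 335.8 Hz.
C is below B, so f_C = 335.8 − 4 = 331.8 Hz.

331.8 Hz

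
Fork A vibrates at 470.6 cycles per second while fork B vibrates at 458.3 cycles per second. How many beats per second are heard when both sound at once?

The beat frequency equals the magnitude of the frequency difference.
|470.6 − 458.3| = 12.3 Hz.

12.3 Hz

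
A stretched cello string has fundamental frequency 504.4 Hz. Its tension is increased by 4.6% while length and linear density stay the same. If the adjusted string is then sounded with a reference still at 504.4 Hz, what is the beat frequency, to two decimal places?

For a string, f ∝ √T, so the new frequency is 504.4·√1.046 = 515.8708 Hz.
f_beat = |515.8708 − 504.4| = 11.47 Hz.

11.47 Hz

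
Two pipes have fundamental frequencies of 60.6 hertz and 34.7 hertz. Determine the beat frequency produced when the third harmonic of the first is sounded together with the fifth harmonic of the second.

8.3 Hz

Third harmonic of the first: 3·60.6 = 181.8 Hz.
Fifth harmonic of the second: 5·34.7 = 173.5 Hz.
f_beat = |181.8 − 173.5| = 8.3 Hz.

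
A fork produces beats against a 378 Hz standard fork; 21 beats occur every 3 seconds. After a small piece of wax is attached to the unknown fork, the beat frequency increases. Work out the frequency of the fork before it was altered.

Beat frequency = 21/3 = 7 Hz.
|f − 378| = 7, so the fork was at either 371 Hz or 385 Hz.
Loading a fork with wax lowers its frequency; the adjustment lowers the fork's frequency.
The beat rate rose, so the adjustment moved the fork further from 378 Hz — it was already below the reference.

371 Hz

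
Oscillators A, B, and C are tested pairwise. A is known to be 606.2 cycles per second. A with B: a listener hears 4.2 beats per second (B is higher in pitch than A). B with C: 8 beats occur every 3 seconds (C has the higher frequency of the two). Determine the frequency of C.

613.0667 Hz

B is above A, so f_B = 606.2 + 4.2 = 610.4 Hz.
B–C: Beat frequency = 8/3 = 2.6667 Hz.
C is above B, so f_C = 610.4 + 2.6667 = 613.0667 Hz.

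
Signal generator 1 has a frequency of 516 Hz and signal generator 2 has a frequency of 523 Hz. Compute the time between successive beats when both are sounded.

f_beat = |516 − 523| = 7 Hz.
Beat period T = 1 / f_beat = 1 / 7 s.

0.143 s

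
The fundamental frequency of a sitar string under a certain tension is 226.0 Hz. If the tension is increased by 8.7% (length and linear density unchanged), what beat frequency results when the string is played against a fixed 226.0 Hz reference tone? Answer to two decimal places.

9.63 Hz

For a string, f ∝ √T, so the new frequency is 226.0·√1.087 = 235.6260 Hz.
f_beat = |235.6260 − 226.0| = 9.63 Hz.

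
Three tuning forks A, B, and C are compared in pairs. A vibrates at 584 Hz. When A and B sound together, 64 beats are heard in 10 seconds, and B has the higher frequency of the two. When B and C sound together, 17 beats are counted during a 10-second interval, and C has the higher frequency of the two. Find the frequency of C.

A–B: Beat frequency = 64/10 = 6.4 Hz.
B is above A, so f_B = 584 + 6.4 = 590.4 Hz.
B–C: Beat frequency = 17/10 = 1.7 Hz.
C is above B, so f_C = 590.4 + 1.7 = 592.1 Hz.

592.1 Hz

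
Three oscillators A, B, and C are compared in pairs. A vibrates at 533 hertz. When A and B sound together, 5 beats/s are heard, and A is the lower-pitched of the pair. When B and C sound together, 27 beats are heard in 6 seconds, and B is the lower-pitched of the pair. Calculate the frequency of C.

B is above A, so f_B = 533 + 5 = 538 Hz.
B–C: Beat frequency = 27/6 = 4.5 Hz.
C is above B, so f_C = 538 + 4.5 = 542.5 Hz.

542.5 Hz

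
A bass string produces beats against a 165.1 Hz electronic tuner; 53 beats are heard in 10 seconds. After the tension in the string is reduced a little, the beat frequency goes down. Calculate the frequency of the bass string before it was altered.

Beat frequency = 53/10 = 5.3 Hz.
|f − 165.1| = 5.3, so the bass string was at either 159.8 Hz or 170.4 Hz.
Lower tension means lower frequency; the adjustment lowers the bass string's frequency.
The beat rate fell, so the adjustment moved the bass string toward 165.1 Hz — it must have started above the reference.

170.4 Hz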